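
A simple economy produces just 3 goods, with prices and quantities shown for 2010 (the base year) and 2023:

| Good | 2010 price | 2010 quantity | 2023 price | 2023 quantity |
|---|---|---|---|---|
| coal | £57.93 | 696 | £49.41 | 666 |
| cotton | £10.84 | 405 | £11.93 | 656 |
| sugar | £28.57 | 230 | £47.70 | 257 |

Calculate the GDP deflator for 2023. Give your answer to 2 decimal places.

Nominal GDP 2023 = 49.41·666 + 11.93·656 + 47.70·257 = 52992.04.
Real GDP 2023 (at 2010 prices) = 57.93·666 + 10.84·656 + 28.57·257 = 53034.91.
Deflator = Nominal/Real × 100 = 52992.04/53034.91 × 100 = 99.919.

99.92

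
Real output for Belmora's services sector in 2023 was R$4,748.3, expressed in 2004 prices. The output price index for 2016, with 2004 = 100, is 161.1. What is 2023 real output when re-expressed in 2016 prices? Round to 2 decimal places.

R$7,649.51

Real output in 2016 prices = Real output in 2004 prices × (P_2016/P_2004) = 4748.3 × 1.611 = 7649.51.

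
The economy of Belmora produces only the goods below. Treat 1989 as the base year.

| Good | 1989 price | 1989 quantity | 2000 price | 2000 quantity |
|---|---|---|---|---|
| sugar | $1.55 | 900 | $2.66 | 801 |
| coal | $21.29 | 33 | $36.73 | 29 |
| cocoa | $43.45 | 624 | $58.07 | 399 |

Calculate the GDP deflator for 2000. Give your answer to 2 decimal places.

137.35

Nominal GDP 2000 = 2.66·801 + 36.73·29 + 58.07·399 = 26365.76.
Real GDP 2000 (at 1989 prices) = 1.55·801 + 21.29·29 + 43.45·399 = 19195.51.
Deflator = Nominal/Real × 100 = 26365.76/19195.51 × 100 = 137.354.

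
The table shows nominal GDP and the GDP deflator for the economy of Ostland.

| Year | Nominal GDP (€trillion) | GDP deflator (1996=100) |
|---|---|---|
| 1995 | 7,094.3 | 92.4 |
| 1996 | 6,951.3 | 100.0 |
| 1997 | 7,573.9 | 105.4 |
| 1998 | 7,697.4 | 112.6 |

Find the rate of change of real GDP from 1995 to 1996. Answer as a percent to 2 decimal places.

Real GDP 1995 = 7094.3/0.924 = 7677.81.
Real GDP 1996 = 6951.3/1.000 = 6951.30.
Change = 6951.30/7677.81 − 1 = -0.0946.

-9.46%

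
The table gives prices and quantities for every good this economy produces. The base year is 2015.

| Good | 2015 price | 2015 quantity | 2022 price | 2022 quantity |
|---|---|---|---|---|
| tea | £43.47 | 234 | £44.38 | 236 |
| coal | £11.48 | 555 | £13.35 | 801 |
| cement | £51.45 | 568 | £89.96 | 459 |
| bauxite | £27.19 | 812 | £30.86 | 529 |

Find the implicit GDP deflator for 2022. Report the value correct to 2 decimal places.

Nominal GDP 2022 = 44.38·236 + 13.35·801 + 89.96·459 + 30.86·529 = 78783.61.
Real GDP 2022 (at 2015 prices) = 43.47·236 + 11.48·801 + 51.45·459 + 27.19·529 = 57453.46.
Deflator = Nominal/Real × 100 = 78783.61/57453.46 × 100 = 137.126.

137.13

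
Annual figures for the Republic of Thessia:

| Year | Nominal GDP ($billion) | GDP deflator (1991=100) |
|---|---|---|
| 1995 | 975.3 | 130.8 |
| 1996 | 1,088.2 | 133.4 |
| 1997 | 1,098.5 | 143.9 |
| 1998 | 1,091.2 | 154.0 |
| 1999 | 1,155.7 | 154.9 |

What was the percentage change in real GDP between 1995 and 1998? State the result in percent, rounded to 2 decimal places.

Real GDP 1995 = 975.3/1.308 = 745.64.
Real GDP 1998 = 1091.2/1.540 = 708.57.
Change = 708.57/745.64 − 1 = -0.0497.

-4.97%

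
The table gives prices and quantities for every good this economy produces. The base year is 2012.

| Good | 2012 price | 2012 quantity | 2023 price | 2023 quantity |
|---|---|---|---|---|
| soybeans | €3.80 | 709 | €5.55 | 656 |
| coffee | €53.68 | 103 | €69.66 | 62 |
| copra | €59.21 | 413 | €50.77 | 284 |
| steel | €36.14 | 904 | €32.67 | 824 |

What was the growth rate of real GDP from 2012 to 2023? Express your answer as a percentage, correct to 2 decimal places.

Real GDP 2012 = Nominal GDP 2012 = 3.80·709 + 53.68·103 + 59.21·413 + 36.14·904 = 65347.53.
Real GDP 2023 (at 2012 prices) = 3.80·656 + 53.68·62 + 59.21·284 + 36.14·824 = 52415.96.
Real growth = 52415.96/65347.53 − 1 = -0.1979.

-19.79%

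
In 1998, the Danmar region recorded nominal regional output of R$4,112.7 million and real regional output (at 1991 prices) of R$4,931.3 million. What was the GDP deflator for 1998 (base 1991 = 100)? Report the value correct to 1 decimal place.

GDP deflator = (Nominal / Real) × 100 = 4112.7 / 4931.3 × 100 = 83.40.

83.4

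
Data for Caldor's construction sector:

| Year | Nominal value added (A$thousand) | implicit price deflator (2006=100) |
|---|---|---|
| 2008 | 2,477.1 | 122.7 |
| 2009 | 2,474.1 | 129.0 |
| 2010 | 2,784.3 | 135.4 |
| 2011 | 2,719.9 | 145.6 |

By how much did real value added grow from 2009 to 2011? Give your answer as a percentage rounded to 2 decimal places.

Real value added 2009 = 2474.1/1.290 = 1917.91.
Real value added 2011 = 2719.9/1.456 = 1868.06.
Change = 1868.06/1917.91 − 1 = -0.0260.

-2.60%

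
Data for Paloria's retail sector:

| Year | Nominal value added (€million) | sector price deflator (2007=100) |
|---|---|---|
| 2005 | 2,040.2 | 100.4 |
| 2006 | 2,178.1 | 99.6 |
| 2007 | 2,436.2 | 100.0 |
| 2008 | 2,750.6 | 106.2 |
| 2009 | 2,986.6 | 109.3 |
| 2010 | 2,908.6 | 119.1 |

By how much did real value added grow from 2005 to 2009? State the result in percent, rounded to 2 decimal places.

34.47%

Real value added 2005 = 2040.2/1.004 = 2032.07.
Real value added 2009 = 2986.6/1.093 = 2732.48.
Change = 2732.48/2032.07 − 1 = 0.3447.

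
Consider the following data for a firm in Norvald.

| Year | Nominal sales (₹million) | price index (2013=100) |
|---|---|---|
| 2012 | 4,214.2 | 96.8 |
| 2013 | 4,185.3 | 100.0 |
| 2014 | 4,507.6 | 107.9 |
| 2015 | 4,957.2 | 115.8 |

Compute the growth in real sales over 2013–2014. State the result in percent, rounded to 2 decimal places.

-0.18%

Real sales 2013 = 4185.3/1.000 = 4185.30.
Real sales 2014 = 4507.6/1.079 = 4177.57.
Change = 4177.57/4185.30 − 1 = -0.0018.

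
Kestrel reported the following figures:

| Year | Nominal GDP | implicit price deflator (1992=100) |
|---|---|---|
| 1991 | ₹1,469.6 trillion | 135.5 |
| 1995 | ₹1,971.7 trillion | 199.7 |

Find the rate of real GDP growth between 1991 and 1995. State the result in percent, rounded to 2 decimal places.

Real GDP 1991 = 1469.6 / 1.355 = 1084.58.
Real GDP 1995 = 1971.7 / 1.997 = 987.33.
Real growth = 987.33 / 1084.58 − 1 = -0.0897.

-8.97%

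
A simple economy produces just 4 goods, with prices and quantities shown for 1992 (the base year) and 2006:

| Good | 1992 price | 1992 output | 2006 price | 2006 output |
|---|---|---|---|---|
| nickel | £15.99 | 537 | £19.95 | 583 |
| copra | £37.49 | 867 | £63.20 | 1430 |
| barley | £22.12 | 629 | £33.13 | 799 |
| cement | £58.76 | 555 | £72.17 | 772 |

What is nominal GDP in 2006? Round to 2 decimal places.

£184192.96

Nominal GDP 2006 = Σ (p_2006 × q_2006) = 19.95·583 + 63.20·1430 + 33.13·799 + 72.17·772 = 184192.96.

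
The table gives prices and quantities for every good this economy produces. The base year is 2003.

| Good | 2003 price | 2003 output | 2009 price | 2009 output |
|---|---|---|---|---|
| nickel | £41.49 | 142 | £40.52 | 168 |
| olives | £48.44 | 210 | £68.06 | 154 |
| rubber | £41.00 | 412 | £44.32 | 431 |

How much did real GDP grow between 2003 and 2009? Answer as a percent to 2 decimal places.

-2.59%

Real GDP 2003 = Nominal GDP 2003 = 41.49·142 + 48.44·210 + 41.00·412 = 32955.98.
Real GDP 2009 (at 2003 prices) = 41.49·168 + 48.44·154 + 41.00·431 = 32101.08.
Real growth = 32101.08/32955.98 − 1 = -0.0259.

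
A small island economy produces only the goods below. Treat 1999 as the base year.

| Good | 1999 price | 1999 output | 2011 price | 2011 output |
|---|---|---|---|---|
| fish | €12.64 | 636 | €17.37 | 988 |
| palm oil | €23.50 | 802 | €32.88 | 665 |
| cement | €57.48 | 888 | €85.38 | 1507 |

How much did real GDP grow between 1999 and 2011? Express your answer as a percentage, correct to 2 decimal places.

Real GDP 1999 = Nominal GDP 1999 = 12.64·636 + 23.50·802 + 57.48·888 = 77928.28.
Real GDP 2011 (at 1999 prices) = 12.64·988 + 23.50·665 + 57.48·1507 = 114738.18.
Real growth = 114738.18/77928.28 − 1 = 0.4724.

47.24%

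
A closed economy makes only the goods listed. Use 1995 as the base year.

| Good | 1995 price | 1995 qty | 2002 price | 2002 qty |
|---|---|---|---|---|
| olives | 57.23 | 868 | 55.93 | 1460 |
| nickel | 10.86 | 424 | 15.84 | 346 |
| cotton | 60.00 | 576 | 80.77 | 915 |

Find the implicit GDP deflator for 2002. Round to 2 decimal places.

Nominal GDP 2002 = 55.93·1460 + 15.84·346 + 80.77·915 = 161042.99.
Real GDP 2002 (at 1995 prices) = 57.23·1460 + 10.86·346 + 60.00·915 = 142213.36.
Deflator = Nominal/Real × 100 = 161042.99/142213.36 × 100 = 113.240.

113.24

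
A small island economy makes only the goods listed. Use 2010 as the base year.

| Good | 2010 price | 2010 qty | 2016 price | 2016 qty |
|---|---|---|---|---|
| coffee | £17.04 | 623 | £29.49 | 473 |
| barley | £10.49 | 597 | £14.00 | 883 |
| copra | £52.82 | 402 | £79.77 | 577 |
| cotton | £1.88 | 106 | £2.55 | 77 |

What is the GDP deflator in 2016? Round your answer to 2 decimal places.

151.29

Nominal GDP 2016 = 29.49·473 + 14.00·883 + 79.77·577 + 2.55·77 = 72534.41.
Real GDP 2016 (at 2010 prices) = 17.04·473 + 10.49·883 + 52.82·577 + 1.88·77 = 47944.49.
Deflator = Nominal/Real × 100 = 72534.41/47944.49 × 100 = 151.288.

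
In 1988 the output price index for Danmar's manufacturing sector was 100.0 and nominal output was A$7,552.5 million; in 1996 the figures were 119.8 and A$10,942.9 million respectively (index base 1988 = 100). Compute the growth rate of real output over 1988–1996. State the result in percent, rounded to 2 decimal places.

Deflate each year: 1988 → 7552.5/1.000 = 7552.50; 1996 → 10942.9/1.198 = 9134.31.
So real output changed by 9134.31/7552.50 − 1 = 0.2094, i.e. 20.94%.

20.94%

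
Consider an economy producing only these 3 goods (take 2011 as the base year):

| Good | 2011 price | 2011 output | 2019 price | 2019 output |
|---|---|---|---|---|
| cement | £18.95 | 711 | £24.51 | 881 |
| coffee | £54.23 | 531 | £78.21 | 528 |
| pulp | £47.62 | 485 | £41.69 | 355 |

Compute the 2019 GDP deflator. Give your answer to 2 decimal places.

Nominal GDP 2019 = 24.51·881 + 78.21·528 + 41.69·355 = 77688.14.
Real GDP 2019 (at 2011 prices) = 18.95·881 + 54.23·528 + 47.62·355 = 62233.49.
Deflator = Nominal/Real × 100 = 77688.14/62233.49 × 100 = 124.833.

124.83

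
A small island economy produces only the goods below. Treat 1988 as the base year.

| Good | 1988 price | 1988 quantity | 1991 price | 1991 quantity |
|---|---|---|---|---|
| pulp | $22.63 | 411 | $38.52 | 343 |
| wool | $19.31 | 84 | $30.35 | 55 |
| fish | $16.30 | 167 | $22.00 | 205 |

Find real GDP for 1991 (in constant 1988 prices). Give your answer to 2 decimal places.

$12165.64

Real GDP 1991 = Σ (p_1988 × q_1991) = 22.63·343 + 19.31·55 + 16.30·205 = 12165.64.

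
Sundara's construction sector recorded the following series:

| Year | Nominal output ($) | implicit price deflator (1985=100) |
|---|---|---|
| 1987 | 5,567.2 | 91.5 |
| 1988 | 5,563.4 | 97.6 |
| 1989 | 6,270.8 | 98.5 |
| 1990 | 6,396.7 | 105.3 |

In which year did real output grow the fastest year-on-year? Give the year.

1988: real = 5563.4/0.976 = 5700.20; growth vs 1987 (6084.37) = -6.31%.
1989: real = 6270.8/0.985 = 6366.29; growth vs 1988 (5700.20) = 11.69%.
1990: real = 6396.7/1.053 = 6074.74; growth vs 1989 (6366.29) = -4.58%.

1989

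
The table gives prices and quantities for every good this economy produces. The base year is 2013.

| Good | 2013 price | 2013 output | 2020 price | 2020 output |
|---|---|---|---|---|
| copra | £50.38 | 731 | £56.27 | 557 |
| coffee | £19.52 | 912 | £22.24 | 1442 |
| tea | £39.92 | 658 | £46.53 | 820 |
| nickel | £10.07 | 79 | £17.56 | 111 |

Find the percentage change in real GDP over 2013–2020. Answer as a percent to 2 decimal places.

Real GDP 2013 = Nominal GDP 2013 = 50.38·731 + 19.52·912 + 39.92·658 + 10.07·79 = 81692.91.
Real GDP 2020 (at 2013 prices) = 50.38·557 + 19.52·1442 + 39.92·820 + 10.07·111 = 90061.67.
Real growth = 90061.67/81692.91 − 1 = 0.1024.

10.24%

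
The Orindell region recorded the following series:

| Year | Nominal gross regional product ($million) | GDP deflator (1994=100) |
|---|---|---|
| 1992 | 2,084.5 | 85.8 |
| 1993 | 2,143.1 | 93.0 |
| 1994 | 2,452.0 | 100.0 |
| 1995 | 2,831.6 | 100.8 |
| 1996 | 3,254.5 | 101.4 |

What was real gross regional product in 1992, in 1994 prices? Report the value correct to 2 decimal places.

Real gross regional product 1992 = 2084.5 / 0.858 = 2429.49.

$2,429.49 million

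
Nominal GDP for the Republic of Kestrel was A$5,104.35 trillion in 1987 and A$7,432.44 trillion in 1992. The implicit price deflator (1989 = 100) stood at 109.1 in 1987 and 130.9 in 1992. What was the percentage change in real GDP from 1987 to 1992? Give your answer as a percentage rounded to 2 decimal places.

Real GDP 1987 = 5104.35 / 1.091 = 4678.60.
Real GDP 1992 = 7432.44 / 1.309 = 5677.95.
Real growth = 5677.95 / 4678.60 − 1 = 0.2136.

21.36%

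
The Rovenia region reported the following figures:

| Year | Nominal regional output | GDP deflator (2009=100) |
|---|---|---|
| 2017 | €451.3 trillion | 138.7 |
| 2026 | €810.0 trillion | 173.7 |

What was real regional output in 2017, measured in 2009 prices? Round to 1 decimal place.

Real regional output = Nominal / (GDP deflator/100) = 451.3 / 1.387 = 325.38.

€325.4 trillion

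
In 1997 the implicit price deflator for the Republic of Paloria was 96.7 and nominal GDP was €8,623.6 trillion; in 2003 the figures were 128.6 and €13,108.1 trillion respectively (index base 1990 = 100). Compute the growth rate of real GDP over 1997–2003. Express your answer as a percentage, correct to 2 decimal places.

Deflate each year: 1997 → 8623.6/0.967 = 8917.89; 2003 → 13108.1/1.286 = 10192.92.
So real GDP changed by 10192.92/8917.89 − 1 = 0.1430, i.e. 14.30%.

14.30%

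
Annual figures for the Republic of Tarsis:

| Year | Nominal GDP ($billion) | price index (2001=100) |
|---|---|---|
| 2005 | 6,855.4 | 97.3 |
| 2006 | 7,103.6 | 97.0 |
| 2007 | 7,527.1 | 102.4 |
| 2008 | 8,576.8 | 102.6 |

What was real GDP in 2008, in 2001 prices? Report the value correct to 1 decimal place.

Real GDP 2008 = 8576.8 / 1.026 = 8359.45.

$8,359.5 billion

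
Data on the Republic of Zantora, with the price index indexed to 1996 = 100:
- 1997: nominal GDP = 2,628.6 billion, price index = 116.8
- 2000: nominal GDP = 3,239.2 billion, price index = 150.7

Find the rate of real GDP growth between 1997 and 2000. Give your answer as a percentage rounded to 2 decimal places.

-4.49%

Deflate each year: 1997 → 2628.6/1.168 = 2250.51; 2000 → 3239.2/1.507 = 2149.44.
So real GDP changed by 2149.44/2250.51 − 1 = -0.0449, i.e. -4.49%.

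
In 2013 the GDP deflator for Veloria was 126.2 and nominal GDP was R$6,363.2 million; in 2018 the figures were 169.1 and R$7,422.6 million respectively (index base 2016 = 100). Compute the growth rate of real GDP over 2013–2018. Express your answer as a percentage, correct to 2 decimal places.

-12.94%

Real GDP 2013 = 6363.2 / 1.262 = 5042.16.
Real GDP 2018 = 7422.6 / 1.691 = 4389.47.
Real growth = 4389.47 / 5042.16 − 1 = -0.1294.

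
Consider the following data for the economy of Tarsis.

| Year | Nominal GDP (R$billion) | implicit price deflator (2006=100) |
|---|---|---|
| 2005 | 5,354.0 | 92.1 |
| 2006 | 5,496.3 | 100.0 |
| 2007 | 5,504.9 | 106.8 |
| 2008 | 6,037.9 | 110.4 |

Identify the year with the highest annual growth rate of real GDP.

2006: real = 5496.3/1.000 = 5496.30; growth vs 2005 (5813.25) = -5.45%.
2007: real = 5504.9/1.068 = 5154.40; growth vs 2006 (5496.30) = -6.22%.
2008: real = 6037.9/1.104 = 5469.11; growth vs 2007 (5154.40) = 6.11%.

2008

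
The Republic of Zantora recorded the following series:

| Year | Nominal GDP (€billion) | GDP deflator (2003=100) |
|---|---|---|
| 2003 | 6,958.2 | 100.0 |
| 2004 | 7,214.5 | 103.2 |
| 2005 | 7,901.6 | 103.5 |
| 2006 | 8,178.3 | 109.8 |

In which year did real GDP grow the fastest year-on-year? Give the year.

2004: real = 7214.5/1.032 = 6990.79; growth vs 2003 (6958.20) = 0.47%.
2005: real = 7901.6/1.035 = 7634.40; growth vs 2004 (6990.79) = 9.21%.
2006: real = 8178.3/1.098 = 7448.36; growth vs 2005 (7634.40) = -2.44%.

2005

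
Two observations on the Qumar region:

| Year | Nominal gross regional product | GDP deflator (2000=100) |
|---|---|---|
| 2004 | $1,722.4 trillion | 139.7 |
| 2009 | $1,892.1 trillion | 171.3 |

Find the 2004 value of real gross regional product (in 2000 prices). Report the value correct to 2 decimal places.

Real gross regional product = Nominal / (GDP deflator/100) = 1722.4 / 1.397 = 1232.93.

$1,232.93 trillion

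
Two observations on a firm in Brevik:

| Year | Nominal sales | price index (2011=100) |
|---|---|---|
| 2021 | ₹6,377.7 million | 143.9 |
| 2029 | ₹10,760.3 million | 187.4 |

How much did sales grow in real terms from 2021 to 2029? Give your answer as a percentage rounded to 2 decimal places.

29.55%

Real sales 2021 = 6377.7 / 1.439 = 4432.04.
Real sales 2029 = 10760.3 / 1.874 = 5741.89.
Real growth = 5741.89 / 4432.04 − 1 = 0.2955.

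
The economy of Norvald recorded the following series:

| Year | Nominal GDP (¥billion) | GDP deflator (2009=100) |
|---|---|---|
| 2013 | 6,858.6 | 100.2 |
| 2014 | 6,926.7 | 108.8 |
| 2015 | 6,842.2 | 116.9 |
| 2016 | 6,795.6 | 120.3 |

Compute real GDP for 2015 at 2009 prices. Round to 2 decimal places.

¥5,853.04 billion

Real GDP 2015 = 6842.2 / 1.169 = 5853.04.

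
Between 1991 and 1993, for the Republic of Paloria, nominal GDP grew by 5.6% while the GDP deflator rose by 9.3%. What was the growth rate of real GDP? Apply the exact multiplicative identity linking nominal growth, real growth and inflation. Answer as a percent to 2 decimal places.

-3.39%

(1 + g_nom) = (1 + g_real)(1 + π), so g_real = 1.0560 / 1.0930 − 1 = -0.03385.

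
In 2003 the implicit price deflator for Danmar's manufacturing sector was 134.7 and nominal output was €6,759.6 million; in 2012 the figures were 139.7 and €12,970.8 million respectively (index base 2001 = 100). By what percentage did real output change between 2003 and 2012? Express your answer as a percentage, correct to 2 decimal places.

Deflate each year: 2003 → 6759.6/1.347 = 5018.26; 2012 → 12970.8/1.397 = 9284.75.
So real output changed by 9284.75/5018.26 − 1 = 0.8502, i.e. 85.02%.

85.02%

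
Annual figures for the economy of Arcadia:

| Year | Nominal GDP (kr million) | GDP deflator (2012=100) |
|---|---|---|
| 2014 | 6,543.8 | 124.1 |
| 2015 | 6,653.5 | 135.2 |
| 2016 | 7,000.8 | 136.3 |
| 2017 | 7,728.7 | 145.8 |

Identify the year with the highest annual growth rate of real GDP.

2016

2015: real = 6653.5/1.352 = 4921.23; growth vs 2014 (5273.01) = -6.67%.
2016: real = 7000.8/1.363 = 5136.32; growth vs 2015 (4921.23) = 4.37%.
2017: real = 7728.7/1.458 = 5300.89; growth vs 2016 (5136.32) = 3.20%.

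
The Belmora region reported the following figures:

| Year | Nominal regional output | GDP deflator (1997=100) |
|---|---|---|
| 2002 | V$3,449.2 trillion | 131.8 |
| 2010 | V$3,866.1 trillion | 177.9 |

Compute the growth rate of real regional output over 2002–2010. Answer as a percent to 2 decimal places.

-16.96%

Deflate each year: 2002 → 3449.2/1.318 = 2617.00; 2010 → 3866.1/1.779 = 2173.19.
So real regional output changed by 2173.19/2617.00 − 1 = -0.1696, i.e. -16.96%.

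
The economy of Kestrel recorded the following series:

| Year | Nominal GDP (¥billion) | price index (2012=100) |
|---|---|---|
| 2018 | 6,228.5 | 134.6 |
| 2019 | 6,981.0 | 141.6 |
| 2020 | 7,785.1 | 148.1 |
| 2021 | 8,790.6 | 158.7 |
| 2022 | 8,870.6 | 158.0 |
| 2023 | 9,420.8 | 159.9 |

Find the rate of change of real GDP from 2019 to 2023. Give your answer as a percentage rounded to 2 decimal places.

Real GDP 2019 = 6981.0/1.416 = 4930.08.
Real GDP 2023 = 9420.8/1.599 = 5891.68.
Change = 5891.68/4930.08 − 1 = 0.1950.

19.50%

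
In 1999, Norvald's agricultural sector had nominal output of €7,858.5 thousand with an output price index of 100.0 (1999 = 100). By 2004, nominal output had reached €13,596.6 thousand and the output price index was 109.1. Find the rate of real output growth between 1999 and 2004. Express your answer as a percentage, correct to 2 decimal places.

Deflate each year: 1999 → 7858.5/1.000 = 7858.50; 2004 → 13596.6/1.091 = 12462.51.
So real output changed by 12462.51/7858.50 − 1 = 0.5859, i.e. 58.59%.

58.59%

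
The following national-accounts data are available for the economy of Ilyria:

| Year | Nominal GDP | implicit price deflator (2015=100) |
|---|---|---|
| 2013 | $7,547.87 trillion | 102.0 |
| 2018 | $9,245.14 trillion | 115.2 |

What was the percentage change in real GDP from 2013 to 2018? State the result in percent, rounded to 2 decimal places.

Real GDP 2013 = 7547.87 / 1.020 = 7399.87.
Real GDP 2018 = 9245.14 / 1.152 = 8025.30.
Real growth = 8025.30 / 7399.87 − 1 = 0.0845.

8.45%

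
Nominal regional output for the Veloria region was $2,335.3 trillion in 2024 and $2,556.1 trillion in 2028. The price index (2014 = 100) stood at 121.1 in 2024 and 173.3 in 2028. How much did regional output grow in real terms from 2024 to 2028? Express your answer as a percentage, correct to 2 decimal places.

Real regional output 2024 = 2335.3 / 1.211 = 1928.41.
Real regional output 2028 = 2556.1 / 1.733 = 1474.96.
Real growth = 1474.96 / 1928.41 − 1 = -0.2351.

-23.51%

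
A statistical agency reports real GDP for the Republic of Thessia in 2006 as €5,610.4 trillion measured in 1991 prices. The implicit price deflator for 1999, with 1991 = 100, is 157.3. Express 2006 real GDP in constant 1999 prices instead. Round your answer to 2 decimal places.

Real GDP in 1999 prices = Real GDP in 1991 prices × (P_1999/P_1991) = 5610.4 × 1.573 = 8825.16.

€8,825.16 trillion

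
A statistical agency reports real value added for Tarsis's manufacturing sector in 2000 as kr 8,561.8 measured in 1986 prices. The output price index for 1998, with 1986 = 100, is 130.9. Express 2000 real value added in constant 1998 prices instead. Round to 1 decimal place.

kr 11,207.4

Real value added in 1998 prices = Real value added in 1986 prices × (P_1998/P_1986) = 8561.8 × 1.309 = 11207.40.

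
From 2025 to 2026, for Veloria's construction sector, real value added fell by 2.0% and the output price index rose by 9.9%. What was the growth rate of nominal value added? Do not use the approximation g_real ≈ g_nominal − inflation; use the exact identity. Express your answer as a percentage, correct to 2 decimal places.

(1 + g_nom) = (1 + g_real)(1 + π) = 0.9800 × 1.0990 = 1.07702.

7.70%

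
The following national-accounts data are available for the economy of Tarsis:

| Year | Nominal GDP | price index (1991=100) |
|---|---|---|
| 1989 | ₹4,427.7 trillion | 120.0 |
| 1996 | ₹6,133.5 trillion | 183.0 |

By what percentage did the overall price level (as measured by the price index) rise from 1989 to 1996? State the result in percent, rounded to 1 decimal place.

Price-level change = 183.0 / 120.0 − 1 = 0.5250.

52.5%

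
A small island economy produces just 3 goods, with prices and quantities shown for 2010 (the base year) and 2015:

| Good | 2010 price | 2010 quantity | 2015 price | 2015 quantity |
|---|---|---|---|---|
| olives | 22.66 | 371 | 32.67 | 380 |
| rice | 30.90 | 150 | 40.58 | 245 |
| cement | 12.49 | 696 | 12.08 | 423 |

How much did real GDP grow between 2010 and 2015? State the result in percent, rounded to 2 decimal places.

Real GDP 2010 = Nominal GDP 2010 = 22.66·371 + 30.90·150 + 12.49·696 = 21734.90.
Real GDP 2015 (at 2010 prices) = 22.66·380 + 30.90·245 + 12.49·423 = 21464.57.
Real growth = 21464.57/21734.90 − 1 = -0.0124.

-1.24%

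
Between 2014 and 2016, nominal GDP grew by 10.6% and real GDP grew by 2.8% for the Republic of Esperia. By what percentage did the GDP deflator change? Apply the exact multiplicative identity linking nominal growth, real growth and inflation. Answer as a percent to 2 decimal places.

7.59%

(1 + g_nom) = (1 + g_real)(1 + π), so π = 1.1060 / 1.0280 − 1 = 0.07588.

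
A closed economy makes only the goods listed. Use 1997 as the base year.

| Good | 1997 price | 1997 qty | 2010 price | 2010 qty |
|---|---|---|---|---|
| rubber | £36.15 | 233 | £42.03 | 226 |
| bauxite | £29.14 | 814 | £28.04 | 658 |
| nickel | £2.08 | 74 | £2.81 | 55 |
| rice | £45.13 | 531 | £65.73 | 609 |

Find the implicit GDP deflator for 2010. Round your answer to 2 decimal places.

124.01

Nominal GDP 2010 = 42.03·226 + 28.04·658 + 2.81·55 + 65.73·609 = 68133.22.
Real GDP 2010 (at 1997 prices) = 36.15·226 + 29.14·658 + 2.08·55 + 45.13·609 = 54942.59.
Deflator = Nominal/Real × 100 = 68133.22/54942.59 × 100 = 124.008.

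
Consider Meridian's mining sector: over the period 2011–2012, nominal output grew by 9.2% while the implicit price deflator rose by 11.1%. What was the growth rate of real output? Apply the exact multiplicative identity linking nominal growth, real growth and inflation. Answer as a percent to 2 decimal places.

(1 + g_nom) = (1 + g_real)(1 + π), so g_real = 1.0920 / 1.1110 − 1 = -0.01710.

-1.71%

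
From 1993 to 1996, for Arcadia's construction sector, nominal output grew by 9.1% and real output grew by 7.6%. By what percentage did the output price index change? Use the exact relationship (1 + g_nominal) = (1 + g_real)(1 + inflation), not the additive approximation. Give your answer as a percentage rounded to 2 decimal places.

(1 + g_nom) = (1 + g_real)(1 + π), so π = 1.0910 / 1.0760 − 1 = 0.01394.

1.39%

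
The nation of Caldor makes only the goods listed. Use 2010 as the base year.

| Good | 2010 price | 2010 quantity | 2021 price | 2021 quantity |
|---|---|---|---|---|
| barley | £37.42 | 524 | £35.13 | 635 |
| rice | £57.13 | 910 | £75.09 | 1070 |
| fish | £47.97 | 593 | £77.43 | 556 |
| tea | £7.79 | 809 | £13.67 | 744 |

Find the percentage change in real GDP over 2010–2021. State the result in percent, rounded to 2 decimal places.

10.36%

Real GDP 2010 = Nominal GDP 2010 = 37.42·524 + 57.13·910 + 47.97·593 + 7.79·809 = 106344.70.
Real GDP 2021 (at 2010 prices) = 37.42·635 + 57.13·1070 + 47.97·556 + 7.79·744 = 117357.88.
Real growth = 117357.88/106344.70 − 1 = 0.1036.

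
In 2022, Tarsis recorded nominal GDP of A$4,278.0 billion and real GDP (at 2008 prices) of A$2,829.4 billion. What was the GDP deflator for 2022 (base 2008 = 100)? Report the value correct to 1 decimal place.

GDP deflator = (Nominal / Real) × 100 = 4278.0 / 2829.4 × 100 = 151.20.

151.2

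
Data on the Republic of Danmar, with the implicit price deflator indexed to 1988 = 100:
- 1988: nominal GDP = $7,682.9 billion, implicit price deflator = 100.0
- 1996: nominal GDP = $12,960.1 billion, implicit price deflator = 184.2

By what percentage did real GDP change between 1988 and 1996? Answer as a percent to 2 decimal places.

-8.42%

Real GDP 1988 = 7682.9 / 1.000 = 7682.90.
Real GDP 1996 = 12960.1 / 1.842 = 7035.88.
Real growth = 7035.88 / 7682.90 − 1 = -0.0842.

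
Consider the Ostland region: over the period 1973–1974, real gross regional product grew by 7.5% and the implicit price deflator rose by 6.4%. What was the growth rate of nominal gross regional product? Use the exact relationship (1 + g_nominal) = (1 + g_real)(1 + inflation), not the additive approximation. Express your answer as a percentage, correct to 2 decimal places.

(1 + g_nom) = (1 + g_real)(1 + π) = 1.0750 × 1.0640 = 1.14380.

14.38%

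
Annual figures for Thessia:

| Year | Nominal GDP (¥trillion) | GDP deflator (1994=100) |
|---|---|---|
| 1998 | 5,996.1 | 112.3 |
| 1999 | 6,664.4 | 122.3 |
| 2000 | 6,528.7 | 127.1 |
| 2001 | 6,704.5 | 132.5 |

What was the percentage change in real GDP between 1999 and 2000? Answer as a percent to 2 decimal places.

Real GDP 1999 = 6664.4/1.223 = 5449.22.
Real GDP 2000 = 6528.7/1.271 = 5136.66.
Change = 5136.66/5449.22 − 1 = -0.0574.

-5.74%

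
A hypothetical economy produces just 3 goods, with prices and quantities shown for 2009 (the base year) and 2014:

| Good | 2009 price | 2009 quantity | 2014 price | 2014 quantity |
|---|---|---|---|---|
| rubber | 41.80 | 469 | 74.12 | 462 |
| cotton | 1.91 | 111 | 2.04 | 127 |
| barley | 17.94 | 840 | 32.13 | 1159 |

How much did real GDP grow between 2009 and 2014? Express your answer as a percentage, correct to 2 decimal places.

15.65%

Real GDP 2009 = Nominal GDP 2009 = 41.80·469 + 1.91·111 + 17.94·840 = 34885.81.
Real GDP 2014 (at 2009 prices) = 41.80·462 + 1.91·127 + 17.94·1159 = 40346.63.
Real growth = 40346.63/34885.81 − 1 = 0.1565.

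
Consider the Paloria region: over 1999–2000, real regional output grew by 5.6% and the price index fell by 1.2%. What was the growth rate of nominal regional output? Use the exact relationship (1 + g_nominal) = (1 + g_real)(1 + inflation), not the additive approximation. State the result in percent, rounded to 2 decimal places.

(1 + g_nom) = (1 + g_real)(1 + π) = 1.0560 × 0.9880 = 1.04333.

4.33%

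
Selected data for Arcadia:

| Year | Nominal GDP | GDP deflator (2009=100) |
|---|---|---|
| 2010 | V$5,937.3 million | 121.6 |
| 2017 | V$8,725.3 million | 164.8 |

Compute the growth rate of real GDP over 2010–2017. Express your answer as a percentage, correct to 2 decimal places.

8.43%

Deflate each year: 2010 → 5937.3/1.216 = 4882.65; 2017 → 8725.3/1.648 = 5294.48.
So real GDP changed by 5294.48/4882.65 − 1 = 0.0843, i.e. 8.43%.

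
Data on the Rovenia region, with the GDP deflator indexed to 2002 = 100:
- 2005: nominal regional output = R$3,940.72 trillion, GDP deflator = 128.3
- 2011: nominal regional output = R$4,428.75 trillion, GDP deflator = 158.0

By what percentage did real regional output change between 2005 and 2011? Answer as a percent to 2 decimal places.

-8.74%

Deflate each year: 2005 → 3940.72/1.283 = 3071.49; 2011 → 4428.75/1.580 = 2803.01.
So real regional output changed by 2803.01/3071.49 − 1 = -0.0874, i.e. -8.74%.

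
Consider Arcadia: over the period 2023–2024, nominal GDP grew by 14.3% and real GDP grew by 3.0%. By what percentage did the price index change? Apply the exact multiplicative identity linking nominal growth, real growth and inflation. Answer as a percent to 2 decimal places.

10.97%

(1 + g_nom) = (1 + g_real)(1 + π), so π = 1.1430 / 1.0300 − 1 = 0.10971.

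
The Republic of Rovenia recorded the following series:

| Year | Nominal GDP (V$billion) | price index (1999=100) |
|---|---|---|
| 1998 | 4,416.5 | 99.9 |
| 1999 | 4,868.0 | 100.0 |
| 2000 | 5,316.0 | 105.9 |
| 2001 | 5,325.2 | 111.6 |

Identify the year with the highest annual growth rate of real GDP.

1999: real = 4868.0/1.000 = 4868.00; growth vs 1998 (4420.92) = 10.11%.
2000: real = 5316.0/1.059 = 5019.83; growth vs 1999 (4868.00) = 3.12%.
2001: real = 5325.2/1.116 = 4771.68; growth vs 2000 (5019.83) = -4.94%.

1999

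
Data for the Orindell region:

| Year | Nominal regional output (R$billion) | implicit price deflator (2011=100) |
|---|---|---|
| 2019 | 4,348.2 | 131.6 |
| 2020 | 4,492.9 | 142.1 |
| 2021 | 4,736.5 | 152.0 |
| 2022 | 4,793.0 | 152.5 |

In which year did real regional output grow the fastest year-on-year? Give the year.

2020: real = 4492.9/1.421 = 3161.79; growth vs 2019 (3304.10) = -4.31%.
2021: real = 4736.5/1.520 = 3116.12; growth vs 2020 (3161.79) = -1.44%.
2022: real = 4793.0/1.525 = 3142.95; growth vs 2021 (3116.12) = 0.86%.

2022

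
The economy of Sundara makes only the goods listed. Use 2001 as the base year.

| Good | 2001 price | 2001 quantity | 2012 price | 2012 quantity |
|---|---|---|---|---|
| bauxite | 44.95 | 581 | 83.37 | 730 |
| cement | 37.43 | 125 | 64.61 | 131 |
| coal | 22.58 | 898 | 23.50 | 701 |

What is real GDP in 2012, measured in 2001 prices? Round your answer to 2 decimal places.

53545.41

Real GDP 2012 = Σ (p_2001 × q_2012) = 44.95·730 + 37.43·131 + 22.58·701 = 53545.41.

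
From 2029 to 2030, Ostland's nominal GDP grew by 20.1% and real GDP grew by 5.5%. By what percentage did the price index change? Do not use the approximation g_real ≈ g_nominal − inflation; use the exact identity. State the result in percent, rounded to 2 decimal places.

13.84%

(1 + g_nom) = (1 + g_real)(1 + π), so π = 1.2010 / 1.0550 − 1 = 0.13839.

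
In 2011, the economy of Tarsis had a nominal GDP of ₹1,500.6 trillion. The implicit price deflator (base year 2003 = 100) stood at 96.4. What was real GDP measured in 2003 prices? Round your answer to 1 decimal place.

₹1,556.6 trillion

Real GDP = Nominal / (implicit price deflator/100) = 1500.6 / 0.964 = 1556.64.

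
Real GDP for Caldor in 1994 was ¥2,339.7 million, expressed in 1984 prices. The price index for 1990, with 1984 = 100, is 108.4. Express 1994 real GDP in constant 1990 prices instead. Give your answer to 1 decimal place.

Real GDP in 1990 prices = Real GDP in 1984 prices × (P_1990/P_1984) = 2339.7 × 1.084 = 2536.23.

¥2,536.2 million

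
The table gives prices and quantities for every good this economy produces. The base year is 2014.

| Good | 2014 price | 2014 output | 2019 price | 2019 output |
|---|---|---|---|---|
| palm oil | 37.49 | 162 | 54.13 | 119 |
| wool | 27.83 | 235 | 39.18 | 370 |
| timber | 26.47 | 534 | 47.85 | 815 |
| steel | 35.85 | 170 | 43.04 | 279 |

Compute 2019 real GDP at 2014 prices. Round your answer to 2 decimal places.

46333.61

Real GDP 2019 = Σ (p_2014 × q_2019) = 37.49·119 + 27.83·370 + 26.47·815 + 35.85·279 = 46333.61.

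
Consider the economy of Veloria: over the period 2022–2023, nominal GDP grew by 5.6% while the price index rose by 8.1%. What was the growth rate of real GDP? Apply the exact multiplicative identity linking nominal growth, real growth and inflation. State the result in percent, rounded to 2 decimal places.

-2.31%

(1 + g_nom) = (1 + g_real)(1 + π), so g_real = 1.0560 / 1.0810 − 1 = -0.02313.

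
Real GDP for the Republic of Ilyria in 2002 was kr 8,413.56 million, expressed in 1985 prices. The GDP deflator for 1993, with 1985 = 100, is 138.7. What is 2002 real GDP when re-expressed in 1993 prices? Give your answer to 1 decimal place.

kr 11,669.6 million

Real GDP in 1993 prices = Real GDP in 1985 prices × (P_1993/P_1985) = 8413.56 × 1.387 = 11669.61.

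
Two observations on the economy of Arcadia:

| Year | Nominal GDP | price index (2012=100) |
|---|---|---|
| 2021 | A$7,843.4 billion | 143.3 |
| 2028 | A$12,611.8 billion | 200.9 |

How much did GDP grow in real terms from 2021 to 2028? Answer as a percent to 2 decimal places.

Real GDP 2021 = 7843.4 / 1.433 = 5473.41.
Real GDP 2028 = 12611.8 / 2.009 = 6277.65.
Real growth = 6277.65 / 5473.41 − 1 = 0.1469.

14.69%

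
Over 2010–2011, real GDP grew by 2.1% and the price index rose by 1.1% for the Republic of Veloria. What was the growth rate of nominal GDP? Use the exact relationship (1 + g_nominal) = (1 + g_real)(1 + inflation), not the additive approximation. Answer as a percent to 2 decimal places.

3.22%

(1 + g_nom) = (1 + g_real)(1 + π) = 1.0210 × 1.0110 = 1.03223.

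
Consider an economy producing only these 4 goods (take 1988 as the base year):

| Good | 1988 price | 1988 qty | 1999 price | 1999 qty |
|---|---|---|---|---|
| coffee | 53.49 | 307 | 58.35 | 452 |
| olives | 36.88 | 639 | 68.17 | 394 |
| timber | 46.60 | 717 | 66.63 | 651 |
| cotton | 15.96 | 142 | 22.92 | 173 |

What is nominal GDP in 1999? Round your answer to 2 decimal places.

100574.47

Nominal GDP 1999 = Σ (p_1999 × q_1999) = 58.35·452 + 68.17·394 + 66.63·651 + 22.92·173 = 100574.47.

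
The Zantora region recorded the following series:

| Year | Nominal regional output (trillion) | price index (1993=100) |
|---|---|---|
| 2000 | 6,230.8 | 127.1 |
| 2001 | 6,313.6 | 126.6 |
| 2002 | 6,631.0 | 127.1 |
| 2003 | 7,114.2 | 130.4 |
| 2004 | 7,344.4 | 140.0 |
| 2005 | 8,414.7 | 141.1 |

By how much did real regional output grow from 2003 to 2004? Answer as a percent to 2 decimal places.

-3.84%

Real regional output 2003 = 7114.2/1.304 = 5455.67.
Real regional output 2004 = 7344.4/1.400 = 5246.00.
Change = 5246.00/5455.67 − 1 = -0.0384.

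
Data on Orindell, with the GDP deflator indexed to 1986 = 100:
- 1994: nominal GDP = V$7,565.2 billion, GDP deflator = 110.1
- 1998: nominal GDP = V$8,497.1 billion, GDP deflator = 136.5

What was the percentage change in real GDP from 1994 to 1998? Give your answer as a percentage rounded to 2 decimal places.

-9.40%

Real GDP 1994 = 7565.2 / 1.101 = 6871.21.
Real GDP 1998 = 8497.1 / 1.365 = 6224.98.
Real growth = 6224.98 / 6871.21 − 1 = -0.0940.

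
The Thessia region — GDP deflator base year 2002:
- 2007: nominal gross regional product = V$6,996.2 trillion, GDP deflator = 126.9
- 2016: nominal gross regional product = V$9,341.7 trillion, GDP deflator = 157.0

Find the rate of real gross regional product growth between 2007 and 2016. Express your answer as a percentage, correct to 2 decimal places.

7.93%

Real gross regional product 2007 = 6996.2 / 1.269 = 5513.16.
Real gross regional product 2016 = 9341.7 / 1.570 = 5950.13.
Real growth = 5950.13 / 5513.16 − 1 = 0.0793.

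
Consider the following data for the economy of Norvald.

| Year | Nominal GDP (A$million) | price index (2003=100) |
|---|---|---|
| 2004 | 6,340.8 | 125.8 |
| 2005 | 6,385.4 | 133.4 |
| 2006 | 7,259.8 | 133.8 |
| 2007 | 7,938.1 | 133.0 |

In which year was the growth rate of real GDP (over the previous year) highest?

2005: real = 6385.4/1.334 = 4786.66; growth vs 2004 (5040.38) = -5.03%.
2006: real = 7259.8/1.338 = 5425.86; growth vs 2005 (4786.66) = 13.35%.
2007: real = 7938.1/1.330 = 5968.50; growth vs 2006 (5425.86) = 10.00%.

2006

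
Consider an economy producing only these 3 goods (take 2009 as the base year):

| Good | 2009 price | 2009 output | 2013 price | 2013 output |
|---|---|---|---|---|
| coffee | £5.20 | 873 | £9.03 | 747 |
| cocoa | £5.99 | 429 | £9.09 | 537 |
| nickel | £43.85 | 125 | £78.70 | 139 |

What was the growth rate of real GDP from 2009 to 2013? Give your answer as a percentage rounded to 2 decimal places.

4.81%

Real GDP 2009 = Nominal GDP 2009 = 5.20·873 + 5.99·429 + 43.85·125 = 12590.56.
Real GDP 2013 (at 2009 prices) = 5.20·747 + 5.99·537 + 43.85·139 = 13196.18.
Real growth = 13196.18/12590.56 − 1 = 0.0481.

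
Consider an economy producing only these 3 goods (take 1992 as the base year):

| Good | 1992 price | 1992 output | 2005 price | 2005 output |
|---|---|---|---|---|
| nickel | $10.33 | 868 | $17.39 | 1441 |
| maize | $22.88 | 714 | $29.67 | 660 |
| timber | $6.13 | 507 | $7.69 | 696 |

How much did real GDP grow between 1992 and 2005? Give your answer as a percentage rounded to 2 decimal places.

Real GDP 1992 = Nominal GDP 1992 = 10.33·868 + 22.88·714 + 6.13·507 = 28410.67.
Real GDP 2005 (at 1992 prices) = 10.33·1441 + 22.88·660 + 6.13·696 = 34252.81.
Real growth = 34252.81/28410.67 − 1 = 0.2056.

20.56%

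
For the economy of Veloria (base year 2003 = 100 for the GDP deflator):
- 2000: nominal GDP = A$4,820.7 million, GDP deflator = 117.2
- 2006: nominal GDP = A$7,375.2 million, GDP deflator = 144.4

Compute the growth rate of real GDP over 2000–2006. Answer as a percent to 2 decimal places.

Deflate each year: 2000 → 4820.7/1.172 = 4113.23; 2006 → 7375.2/1.444 = 5107.48.
So real GDP changed by 5107.48/4113.23 − 1 = 0.2417, i.e. 24.17%.

24.17%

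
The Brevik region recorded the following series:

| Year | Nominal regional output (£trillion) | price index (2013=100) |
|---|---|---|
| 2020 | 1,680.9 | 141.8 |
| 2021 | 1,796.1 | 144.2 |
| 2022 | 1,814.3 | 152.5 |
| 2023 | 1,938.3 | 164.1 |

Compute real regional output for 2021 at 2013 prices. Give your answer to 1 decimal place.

£1,245.6 trillion

Real regional output 2021 = 1796.1 / 1.442 = 1245.56.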